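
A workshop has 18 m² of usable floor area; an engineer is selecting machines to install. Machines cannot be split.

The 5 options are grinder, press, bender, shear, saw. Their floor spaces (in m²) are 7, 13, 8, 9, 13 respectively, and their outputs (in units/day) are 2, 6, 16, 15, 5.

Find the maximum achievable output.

31

Take bender and shear: floor space 8 + 9 = 17 ≤ 18, output 16 + 15 = 31.
No other feasible combination does better.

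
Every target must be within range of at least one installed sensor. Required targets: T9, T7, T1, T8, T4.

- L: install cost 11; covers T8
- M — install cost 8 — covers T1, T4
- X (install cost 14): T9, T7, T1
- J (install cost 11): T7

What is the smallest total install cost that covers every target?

33

Choose L, M, and X: together they cover T9, T7, T1, T8, T4 — every target.
Total install cost: 11 + 8 + 14 = 33.
No cover costs less than 33.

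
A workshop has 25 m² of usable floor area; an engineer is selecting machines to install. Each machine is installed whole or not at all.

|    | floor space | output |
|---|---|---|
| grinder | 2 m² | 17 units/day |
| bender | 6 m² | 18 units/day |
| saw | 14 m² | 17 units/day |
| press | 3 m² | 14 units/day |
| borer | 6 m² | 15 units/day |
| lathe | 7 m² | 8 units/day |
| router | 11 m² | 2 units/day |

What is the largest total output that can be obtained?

Take grinder, bender, press, borer, and lathe: floor space 2 + 6 + 3 + 6 + 7 = 24 ≤ 25, output 17 + 18 + 14 + 15 + 8 = 72.
No other feasible combination does better.

72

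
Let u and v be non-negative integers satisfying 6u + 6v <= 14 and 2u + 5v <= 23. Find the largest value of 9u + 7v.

18

Relaxing integrality, the LP optimum is 21.00 at (u,v) = (2.33, 0), which is not an integer point.
(u,v)=(2,0): 6·2+6·0=12≤14, 2·2+5·0=4≤23, objective 18.
(u,v)=(1,1): 6·1+6·1=12≤14, 2·1+5·1=7≤23, objective 16.
The best lattice point is (2,0), giving 18.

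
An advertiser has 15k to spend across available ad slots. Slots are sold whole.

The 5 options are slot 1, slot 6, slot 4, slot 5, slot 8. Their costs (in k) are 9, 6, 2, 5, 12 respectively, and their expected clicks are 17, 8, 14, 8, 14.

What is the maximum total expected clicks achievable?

Treat it as a binary knapsack problem.
slot 6 + slot 4 + slot 5: cost 6 + 2 + 5 = 13 ≤ 15, expected clicks 8 + 14 + 8 = 30.
slot 1 + slot 4: cost 9 + 2 = 11 ≤ 15, expected clicks 17 + 14 = 31.
slot 4 + slot 8: cost 2 + 12 = 14 ≤ 15, expected clicks 14 + 14 = 28.
Best is slot 1 and slot 4 with total expected clicks 31.

31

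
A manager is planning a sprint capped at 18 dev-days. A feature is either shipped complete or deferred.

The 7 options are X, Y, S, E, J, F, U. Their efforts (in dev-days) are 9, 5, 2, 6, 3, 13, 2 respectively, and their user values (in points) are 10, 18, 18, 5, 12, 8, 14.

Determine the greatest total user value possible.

67

Take Y, S, E, J, and U: effort 5 + 2 + 6 + 3 + 2 = 18 ≤ 18, user value 18 + 18 + 5 + 12 + 14 = 67.
No other feasible combination does better.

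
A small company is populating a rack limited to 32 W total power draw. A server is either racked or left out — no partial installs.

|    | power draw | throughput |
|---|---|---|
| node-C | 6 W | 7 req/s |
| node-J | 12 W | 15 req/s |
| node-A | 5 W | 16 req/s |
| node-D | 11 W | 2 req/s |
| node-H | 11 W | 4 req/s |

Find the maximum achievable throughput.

38

Allowing fractional choices, the relaxed optimum would be about 41.3, but servers are indivisible.
node-J + node-A + node-H: power draw 12 + 5 + 11 = 28 ≤ 32, throughput 15 + 16 + 4 = 35.
node-C + node-J + node-A: power draw 6 + 12 + 5 = 23 ≤ 32, throughput 7 + 15 + 16 = 38.
node-J + node-A + node-D: power draw 12 + 5 + 11 = 28 ≤ 32, throughput 15 + 16 + 2 = 33.
Best is node-C, node-J, and node-A with total throughput 38.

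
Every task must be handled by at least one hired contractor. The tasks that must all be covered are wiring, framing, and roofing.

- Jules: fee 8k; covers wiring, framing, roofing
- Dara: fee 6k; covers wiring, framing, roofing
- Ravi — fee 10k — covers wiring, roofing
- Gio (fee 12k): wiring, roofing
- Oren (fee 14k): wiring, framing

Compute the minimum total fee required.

This is a weighted set-cover instance.
Dara alone covers wiring, framing, roofing — every task.
Total fee: 6.
No cover costs less than 6.

6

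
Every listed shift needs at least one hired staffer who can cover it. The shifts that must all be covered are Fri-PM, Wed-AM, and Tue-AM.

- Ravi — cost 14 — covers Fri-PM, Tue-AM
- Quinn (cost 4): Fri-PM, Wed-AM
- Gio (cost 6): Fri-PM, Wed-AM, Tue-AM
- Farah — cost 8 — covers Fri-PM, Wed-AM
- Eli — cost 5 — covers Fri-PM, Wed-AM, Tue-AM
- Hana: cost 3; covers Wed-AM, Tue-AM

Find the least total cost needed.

This is a weighted set-cover instance.
The greedy cost-per-new-shift heuristic would pick Hana and Quinn for 7, but a cheaper cover exists.
Eli alone covers Fri-PM, Wed-AM, Tue-AM — every shift.
Total cost: 5.
No cover costs less than 5.

5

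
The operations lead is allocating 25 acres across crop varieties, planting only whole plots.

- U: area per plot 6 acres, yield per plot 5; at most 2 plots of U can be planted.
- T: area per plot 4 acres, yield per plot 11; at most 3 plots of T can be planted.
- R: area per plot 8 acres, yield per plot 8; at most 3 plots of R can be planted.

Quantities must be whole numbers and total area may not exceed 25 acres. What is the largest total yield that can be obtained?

This is a bounded integer knapsack.
T has the best ratio (11/4); taking only T gives at most 3×11 = 33 (stopped by the supply cap of 3).
Mixing does better — 2×U and 3×T: area 24 ≤ 25, yield 2·5 + 3·11 = 43.

43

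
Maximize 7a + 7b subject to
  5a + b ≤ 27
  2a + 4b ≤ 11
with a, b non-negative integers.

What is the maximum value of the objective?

(a,b)=(5,0) is feasible, giving 35.
(a,b)=(4,0) is feasible, giving 28.
The best lattice point is (5,0), giving 35.

35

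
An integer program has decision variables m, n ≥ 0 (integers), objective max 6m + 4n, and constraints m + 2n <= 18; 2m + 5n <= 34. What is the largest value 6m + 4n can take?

102

(m,n)=(17,0): 1·17+2·0=17≤18, 2·17+5·0=34≤34, objective 102.
(m,n)=(16,0): 1·16+2·0=16≤18, 2·16+5·0=32≤34, objective 96.
No feasible integer point exceeds 102.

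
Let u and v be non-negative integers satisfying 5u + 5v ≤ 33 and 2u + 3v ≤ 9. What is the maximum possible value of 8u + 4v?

32

Relaxing integrality, the LP optimum is 36.00 at (u,v) = (4.5, 0), which is not an integer point.
(u,v)=(4,0): 5·4+5·0=20≤33, 2·4+3·0=8≤9, objective 32.
(u,v)=(3,1): 5·3+5·1=20≤33, 2·3+3·1=9≤9, objective 28.
(u,v)=(3,0): 5·3+5·0=15≤33, 2·3+3·0=6≤9, objective 24.
No feasible integer point exceeds 32.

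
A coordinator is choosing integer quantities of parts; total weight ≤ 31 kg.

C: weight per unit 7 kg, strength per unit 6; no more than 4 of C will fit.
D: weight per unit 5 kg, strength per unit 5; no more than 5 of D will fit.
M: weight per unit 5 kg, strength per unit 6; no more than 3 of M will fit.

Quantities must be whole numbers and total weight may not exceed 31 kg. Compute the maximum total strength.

3×D and 3×M: weight 30 ≤ 31, strength 3·5 + 3·6 = 33.
4×D and 2×M: weight 30 ≤ 31, strength 4·5 + 2·6 = 32.
Best is 33.

33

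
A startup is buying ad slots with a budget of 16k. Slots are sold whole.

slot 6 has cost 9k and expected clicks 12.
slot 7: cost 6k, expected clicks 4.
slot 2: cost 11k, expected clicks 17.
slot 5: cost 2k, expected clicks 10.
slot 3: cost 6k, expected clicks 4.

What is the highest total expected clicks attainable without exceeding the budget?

27

Treat it as a binary knapsack problem.
Allowing fractional choices, the relaxed optimum would be about 31.0, but ad slots are indivisible.
slot 2 + slot 5: cost 11 + 2 = 13 ≤ 16, expected clicks 17 + 10 = 27.
slot 6 + slot 5: cost 9 + 2 = 11 ≤ 16, expected clicks 12 + 10 = 22.
Best is slot 2 and slot 5 with total expected clicks 27.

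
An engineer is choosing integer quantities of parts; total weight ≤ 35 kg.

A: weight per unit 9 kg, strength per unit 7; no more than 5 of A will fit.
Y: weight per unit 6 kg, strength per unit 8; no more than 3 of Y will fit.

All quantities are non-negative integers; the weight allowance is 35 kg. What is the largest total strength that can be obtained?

Y has the best ratio (8/6); taking only Y gives at most 3×8 = 24 (stopped by the supply cap of 3).
Mixing does better — 1×A and 3×Y: weight 27 ≤ 35, strength 1·7 + 3·8 = 31.

31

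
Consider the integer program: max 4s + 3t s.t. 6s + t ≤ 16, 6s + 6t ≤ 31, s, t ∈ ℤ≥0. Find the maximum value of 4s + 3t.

17

The continuous relaxation peaks at (2.17, 3) with value 17.67; rounding to a feasible lattice point costs some objective.
(s,t)=(2,3): 6·2+1·3=15≤16, 6·2+6·3=30≤31, objective 17.
(s,t)=(1,4): 6·1+1·4=10≤16, 6·1+6·4=30≤31, objective 16.
(s,t)=(2,2): 6·2+1·2=14≤16, 6·2+6·2=24≤31, objective 14.
No feasible integer point exceeds 17.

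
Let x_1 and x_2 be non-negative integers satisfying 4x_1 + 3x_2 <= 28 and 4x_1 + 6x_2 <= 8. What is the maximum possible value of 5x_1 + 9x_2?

(x_1,x_2)=(2,0) is feasible, giving 10.
(x_1,x_2)=(0,1) is feasible, giving 9.
(x_1,x_2)=(1,0) is feasible, giving 5.
Maximum is 10 at (x_1,x_2)=(2,0).

10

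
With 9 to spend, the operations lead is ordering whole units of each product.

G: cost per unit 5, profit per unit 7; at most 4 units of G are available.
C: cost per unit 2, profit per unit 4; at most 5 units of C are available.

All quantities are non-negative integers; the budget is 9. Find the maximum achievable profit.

16

1×G and 2×C: cost 9 ≤ 9, profit 1·7 + 2·4 = 15.
4×C: cost 8 ≤ 9, profit 4·4 = 16.
Best is 16.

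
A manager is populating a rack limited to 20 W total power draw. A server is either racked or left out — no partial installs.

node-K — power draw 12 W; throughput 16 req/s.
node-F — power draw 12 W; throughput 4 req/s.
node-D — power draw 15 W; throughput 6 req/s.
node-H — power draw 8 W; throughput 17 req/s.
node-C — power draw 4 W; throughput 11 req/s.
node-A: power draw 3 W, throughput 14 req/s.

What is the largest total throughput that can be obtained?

42

node-K + node-C + node-A: power draw 12 + 4 + 3 = 19 ≤ 20, throughput 16 + 11 + 14 = 41.
node-K + node-H: power draw 12 + 8 = 20 ≤ 20, throughput 16 + 17 = 33.
node-H + node-C + node-A: power draw 8 + 4 + 3 = 15 ≤ 20, throughput 17 + 11 + 14 = 42.
Best is node-H, node-C, and node-A with total throughput 42.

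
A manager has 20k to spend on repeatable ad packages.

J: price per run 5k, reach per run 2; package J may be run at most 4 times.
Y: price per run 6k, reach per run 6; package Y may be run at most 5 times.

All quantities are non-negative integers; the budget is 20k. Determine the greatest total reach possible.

Take 3×Y: price 18 ≤ 20, reach 3·6 = 18.
No other integer combination yields more.

18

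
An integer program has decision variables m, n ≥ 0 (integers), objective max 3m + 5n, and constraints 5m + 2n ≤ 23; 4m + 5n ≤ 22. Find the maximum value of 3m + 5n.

20

(m,n)=(0,4): 5·0+2·4=8≤23, 4·0+5·4=20≤22, objective 20.
(m,n)=(1,3): 5·1+2·3=11≤23, 4·1+5·3=19≤22, objective 18.
(m,n)=(0,3): 5·0+2·3=6≤23, 4·0+5·3=15≤22, objective 15.
No feasible integer point exceeds 20.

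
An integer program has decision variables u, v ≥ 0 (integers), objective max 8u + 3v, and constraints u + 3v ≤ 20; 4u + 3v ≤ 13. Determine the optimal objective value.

24

(u,v)=(3,0) is feasible, giving 24.
(u,v)=(2,1) is feasible, giving 19.
(u,v)=(2,0) is feasible, giving 16.
No feasible integer point exceeds 24.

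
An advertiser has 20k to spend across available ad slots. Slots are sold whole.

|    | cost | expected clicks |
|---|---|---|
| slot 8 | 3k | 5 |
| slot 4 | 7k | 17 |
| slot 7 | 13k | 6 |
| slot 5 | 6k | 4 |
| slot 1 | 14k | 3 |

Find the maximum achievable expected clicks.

26

This is an integer program with binary decision variables.
Allowing fractional choices, the relaxed optimum would be about 27.8, but ad slots are indivisible.
slot 8 + slot 4 + slot 5: cost 3 + 7 + 6 = 16 ≤ 20, expected clicks 5 + 17 + 4 = 26.
slot 8 + slot 4: cost 3 + 7 = 10 ≤ 20, expected clicks 5 + 17 = 22.
slot 4 + slot 7: cost 7 + 13 = 20 ≤ 20, expected clicks 17 + 6 = 23.
Best is slot 8, slot 4, and slot 5 with total expected clicks 26.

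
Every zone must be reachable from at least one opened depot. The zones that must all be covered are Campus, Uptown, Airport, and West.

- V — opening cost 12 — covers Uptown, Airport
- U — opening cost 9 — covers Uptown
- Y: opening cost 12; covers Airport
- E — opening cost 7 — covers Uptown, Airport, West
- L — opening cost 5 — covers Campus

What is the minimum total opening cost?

12

Choose E and L: together they cover Campus, Uptown, Airport, West — every zone.
Total opening cost: 7 + 5 = 12.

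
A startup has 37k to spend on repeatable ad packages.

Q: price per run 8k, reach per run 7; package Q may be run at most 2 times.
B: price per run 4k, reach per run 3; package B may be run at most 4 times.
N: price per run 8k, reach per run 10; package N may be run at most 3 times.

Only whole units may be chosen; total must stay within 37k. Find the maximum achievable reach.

This is a bounded integer knapsack.
N has the best ratio (10/8); taking only N gives at most 3×10 = 30 (stopped by the supply cap of 3).
Mixing does better — 1×Q, 1×B, and 3×N: price 36 ≤ 37, reach 1·7 + 1·3 + 3·10 = 40.

40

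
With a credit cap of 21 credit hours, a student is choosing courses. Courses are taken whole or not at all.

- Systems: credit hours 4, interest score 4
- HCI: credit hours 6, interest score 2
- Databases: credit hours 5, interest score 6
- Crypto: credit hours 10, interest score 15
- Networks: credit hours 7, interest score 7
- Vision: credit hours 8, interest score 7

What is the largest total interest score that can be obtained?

26

Allowing fractional choices, the relaxed optimum would be about 27.0, but courses are indivisible.
Systems + Crypto + Networks: credit hours 4 + 10 + 7 = 21 ≤ 21, interest score 4 + 15 + 7 = 26.
HCI + Databases + Crypto: credit hours 6 + 5 + 10 = 21 ≤ 21, interest score 2 + 6 + 15 = 23.
Systems + Databases + Crypto: credit hours 4 + 5 + 10 = 19 ≤ 21, interest score 4 + 6 + 15 = 25.
Best is Systems, Crypto, and Networks with total interest score 26.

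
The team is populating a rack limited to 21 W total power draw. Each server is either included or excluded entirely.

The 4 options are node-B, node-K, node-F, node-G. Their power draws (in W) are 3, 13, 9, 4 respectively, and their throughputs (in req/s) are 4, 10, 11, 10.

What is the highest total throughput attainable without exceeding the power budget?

25

This is an integer program with binary decision variables.
Take node-B, node-F, and node-G: power draw 3 + 9 + 4 = 16 ≤ 21, throughput 4 + 11 + 10 = 25.
No other feasible combination does better.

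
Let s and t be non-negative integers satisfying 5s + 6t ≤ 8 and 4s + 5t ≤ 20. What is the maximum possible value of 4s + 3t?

Relaxing integrality, the LP optimum is 6.40 at (s,t) = (1.6, 0), which is not an integer point.
(s,t)=(1,0): 5·1+6·0=5≤8, 4·1+5·0=4≤20, objective 4.
(s,t)=(0,1): 5·0+6·1=6≤8, 4·0+5·1=5≤20, objective 3.
(s,t)=(0,0): 5·0+6·0=0≤8, 4·0+5·0=0≤20, objective 0.
No feasible integer point exceeds 4.

4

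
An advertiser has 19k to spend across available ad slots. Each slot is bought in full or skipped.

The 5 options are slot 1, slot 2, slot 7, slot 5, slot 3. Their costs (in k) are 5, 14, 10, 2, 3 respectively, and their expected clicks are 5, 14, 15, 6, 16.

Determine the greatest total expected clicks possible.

37

This is an integer program with binary decision variables.
slot 1 + slot 7 + slot 3: cost 5 + 10 + 3 = 18 ≤ 19, expected clicks 5 + 15 + 16 = 36.
slot 7 + slot 5 + slot 3: cost 10 + 2 + 3 = 15 ≤ 19, expected clicks 15 + 6 + 16 = 37.
slot 2 + slot 5 + slot 3: cost 14 + 2 + 3 = 19 ≤ 19, expected clicks 14 + 6 + 16 = 36.
Best is slot 7, slot 5, and slot 3 with total expected clicks 37.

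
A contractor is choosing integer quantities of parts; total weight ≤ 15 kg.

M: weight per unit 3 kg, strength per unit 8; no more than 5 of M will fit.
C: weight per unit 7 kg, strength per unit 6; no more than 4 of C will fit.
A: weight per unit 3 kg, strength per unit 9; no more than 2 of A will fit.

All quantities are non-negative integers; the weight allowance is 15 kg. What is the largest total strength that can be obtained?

42

A has the best ratio (9/3); taking only A gives at most 2×9 = 18 (stopped by the supply cap of 2).
Mixing does better — 3×M and 2×A: weight 15 ≤ 15, strength 3·8 + 2·9 = 42.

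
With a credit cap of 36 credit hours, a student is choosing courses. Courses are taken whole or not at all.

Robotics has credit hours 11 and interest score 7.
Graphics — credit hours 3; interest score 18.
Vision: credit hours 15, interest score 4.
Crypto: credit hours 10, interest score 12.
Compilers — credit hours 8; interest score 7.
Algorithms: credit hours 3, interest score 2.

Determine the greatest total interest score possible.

Allowing fractional choices, the relaxed optimum would be about 46.3, but courses are indivisible.
Robotics + Graphics + Crypto + Compilers: credit hours 11 + 3 + 10 + 8 = 32 ≤ 36, interest score 7 + 18 + 12 + 7 = 44.
Robotics + Graphics + Crypto + Compilers + Algorithms: credit hours 11 + 3 + 10 + 8 + 3 = 35 ≤ 36, interest score 7 + 18 + 12 + 7 + 2 = 46.
Graphics + Vision + Crypto + Compilers: credit hours 3 + 15 + 10 + 8 = 36 ≤ 36, interest score 18 + 4 + 12 + 7 = 41.
Best is Robotics, Graphics, Crypto, Compilers, and Algorithms with total interest score 46.

46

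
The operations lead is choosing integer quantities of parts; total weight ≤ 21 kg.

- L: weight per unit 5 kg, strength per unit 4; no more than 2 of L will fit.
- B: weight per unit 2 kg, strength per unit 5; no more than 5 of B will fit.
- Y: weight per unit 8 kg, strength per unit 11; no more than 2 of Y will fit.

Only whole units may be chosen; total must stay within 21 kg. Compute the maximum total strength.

This is a bounded integer knapsack.
5×B and 1×Y: weight 18 ≤ 21, strength 5·5 + 1·11 = 36.
1×L, 4×B, and 1×Y: weight 21 ≤ 21, strength 1·4 + 4·5 + 1·11 = 35.
Best is 36.

36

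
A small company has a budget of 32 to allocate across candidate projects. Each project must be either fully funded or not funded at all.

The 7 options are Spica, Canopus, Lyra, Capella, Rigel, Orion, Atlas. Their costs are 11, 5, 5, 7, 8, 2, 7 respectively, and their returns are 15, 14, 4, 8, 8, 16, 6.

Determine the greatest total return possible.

Take Spica, Canopus, Capella, Orion, and Atlas: cost 11 + 5 + 7 + 2 + 7 = 32 ≤ 32, return 15 + 14 + 8 + 16 + 6 = 59.
No other feasible combination does better.

59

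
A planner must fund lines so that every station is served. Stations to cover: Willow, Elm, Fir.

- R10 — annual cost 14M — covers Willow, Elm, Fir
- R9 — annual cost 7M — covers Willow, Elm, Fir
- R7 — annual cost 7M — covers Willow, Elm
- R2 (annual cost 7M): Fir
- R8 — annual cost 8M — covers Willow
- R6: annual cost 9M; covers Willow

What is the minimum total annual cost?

R9 alone covers Willow, Elm, Fir — every station.
Total annual cost: 7.
No cover costs less than 7.

7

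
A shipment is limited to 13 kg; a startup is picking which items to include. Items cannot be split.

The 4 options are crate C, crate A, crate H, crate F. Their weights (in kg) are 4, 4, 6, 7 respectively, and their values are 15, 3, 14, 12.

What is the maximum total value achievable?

Allowing fractional choices, the relaxed optimum would be about 34.1, but items are indivisible.
crate C + crate F: weight 4 + 7 = 11 ≤ 13, value 15 + 12 = 27.
crate H + crate F: weight 6 + 7 = 13 ≤ 13, value 14 + 12 = 26.
crate C + crate H: weight 4 + 6 = 10 ≤ 13, value 15 + 14 = 29.
Best is crate C and crate H with total value 29.

29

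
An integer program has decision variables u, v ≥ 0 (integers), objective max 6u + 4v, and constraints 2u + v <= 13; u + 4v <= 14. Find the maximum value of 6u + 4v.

40

(u,v)=(6,1): 2·6+1·1=13≤13, 1·6+4·1=10≤14, objective 40.
(u,v)=(5,2): 2·5+1·2=12≤13, 1·5+4·2=13≤14, objective 38.
(u,v)=(6,0): 2·6+1·0=12≤13, 1·6+4·0=6≤14, objective 36.
(u,v)=(5,1): 2·5+1·1=11≤13, 1·5+4·1=9≤14, objective 34.
Maximum is 40 at (u,v)=(6,1).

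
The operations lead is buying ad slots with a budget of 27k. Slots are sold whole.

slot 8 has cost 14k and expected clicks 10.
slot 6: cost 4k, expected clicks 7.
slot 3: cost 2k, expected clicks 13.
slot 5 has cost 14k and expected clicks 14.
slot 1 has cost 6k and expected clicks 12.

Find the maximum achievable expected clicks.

46

slot 6 + slot 3 + slot 5 + slot 1: cost 4 + 2 + 14 + 6 = 26 ≤ 27, expected clicks 7 + 13 + 14 + 12 = 46.
slot 8 + slot 6 + slot 3 + slot 1: cost 14 + 4 + 2 + 6 = 26 ≤ 27, expected clicks 10 + 7 + 13 + 12 = 42.
slot 3 + slot 5 + slot 1: cost 2 + 14 + 6 = 22 ≤ 27, expected clicks 13 + 14 + 12 = 39.
Best is slot 6, slot 3, slot 5, and slot 1 with total expected clicks 46.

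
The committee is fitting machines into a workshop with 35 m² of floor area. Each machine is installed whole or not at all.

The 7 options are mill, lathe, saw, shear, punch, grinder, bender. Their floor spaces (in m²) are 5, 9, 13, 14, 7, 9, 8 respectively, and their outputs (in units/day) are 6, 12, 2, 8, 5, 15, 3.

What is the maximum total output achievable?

lathe + shear + grinder: floor space 9 + 14 + 9 = 32 ≤ 35, output 12 + 8 + 15 = 35.
mill + lathe + punch + grinder: floor space 5 + 9 + 7 + 9 = 30 ≤ 35, output 6 + 12 + 5 + 15 = 38.
mill + lathe + grinder + bender: floor space 5 + 9 + 9 + 8 = 31 ≤ 35, output 6 + 12 + 15 + 3 = 36.
Best is mill, lathe, punch, and grinder with total output 38.

38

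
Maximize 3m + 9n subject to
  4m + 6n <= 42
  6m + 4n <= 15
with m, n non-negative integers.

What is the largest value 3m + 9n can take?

27

The continuous relaxation peaks at (0, 3.75) with value 33.75; rounding to a feasible lattice point costs some objective.
(m,n)=(0,3): 4·0+6·3=18≤42, 6·0+4·3=12≤15, objective 27.
(m,n)=(1,2): 4·1+6·2=16≤42, 6·1+4·2=14≤15, objective 21.
(m,n)=(0,2): 4·0+6·2=12≤42, 6·0+4·2=8≤15, objective 18.
The best lattice point is (0,3), giving 27.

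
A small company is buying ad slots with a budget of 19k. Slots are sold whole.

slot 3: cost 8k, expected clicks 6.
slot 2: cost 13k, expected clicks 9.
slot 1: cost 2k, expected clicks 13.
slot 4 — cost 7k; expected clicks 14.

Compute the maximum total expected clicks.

33

This is a 0-1 knapsack instance.
slot 2 + slot 1: cost 13 + 2 = 15 ≤ 19, expected clicks 9 + 13 = 22.
slot 3 + slot 1 + slot 4: cost 8 + 2 + 7 = 17 ≤ 19, expected clicks 6 + 13 + 14 = 33.
slot 1 + slot 4: cost 2 + 7 = 9 ≤ 19, expected clicks 13 + 14 = 27.
Best is slot 3, slot 1, and slot 4 with total expected clicks 33.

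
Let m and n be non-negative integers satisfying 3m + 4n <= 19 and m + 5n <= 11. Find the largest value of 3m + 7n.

(m,n)=(5,1) is feasible, giving 22.
(m,n)=(4,1) is feasible, giving 19.
No feasible integer point exceeds 22.

22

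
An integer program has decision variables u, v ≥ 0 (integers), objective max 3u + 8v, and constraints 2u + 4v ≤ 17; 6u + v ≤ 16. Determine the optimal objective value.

Relaxing integrality, the LP optimum is 34.00 at (u,v) = (0, 4.25), which is not an integer point.
(u,v)=(0,4): 2·0+4·4=16≤17, 6·0+1·4=4≤16, objective 32.
(u,v)=(1,3): 2·1+4·3=14≤17, 6·1+1·3=9≤16, objective 27.
(u,v)=(0,3): 2·0+4·3=12≤17, 6·0+1·3=3≤16, objective 24.
No feasible integer point exceeds 32.

32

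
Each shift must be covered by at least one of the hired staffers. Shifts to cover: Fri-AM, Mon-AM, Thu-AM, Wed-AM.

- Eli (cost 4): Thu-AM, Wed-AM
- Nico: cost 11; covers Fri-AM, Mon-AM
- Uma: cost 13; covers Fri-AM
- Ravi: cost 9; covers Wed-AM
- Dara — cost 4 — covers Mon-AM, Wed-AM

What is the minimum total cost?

15

This is a weighted set-cover instance.
The greedy cost-per-new-shift heuristic would pick Eli, Dara, and Nico for 19, but a cheaper cover exists.
Choose Eli and Nico: together they cover Fri-AM, Mon-AM, Thu-AM, Wed-AM — every shift.
Total cost: 4 + 11 = 15.
No cover costs less than 15.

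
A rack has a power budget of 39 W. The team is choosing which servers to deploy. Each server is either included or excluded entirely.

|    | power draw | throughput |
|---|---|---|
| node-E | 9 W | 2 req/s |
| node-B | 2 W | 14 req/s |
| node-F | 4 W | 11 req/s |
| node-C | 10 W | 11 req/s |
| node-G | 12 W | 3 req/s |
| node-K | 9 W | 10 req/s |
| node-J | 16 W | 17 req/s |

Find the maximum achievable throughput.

Allowing fractional choices, the relaxed optimum would be about 60.9, but servers are indivisible.
node-B + node-F + node-K + node-J: power draw 2 + 4 + 9 + 16 = 31 ≤ 39, throughput 14 + 11 + 10 + 17 = 52.
node-B + node-F + node-C + node-J: power draw 2 + 4 + 10 + 16 = 32 ≤ 39, throughput 14 + 11 + 11 + 17 = 53.
Best is node-B, node-F, node-C, and node-J with total throughput 53.

53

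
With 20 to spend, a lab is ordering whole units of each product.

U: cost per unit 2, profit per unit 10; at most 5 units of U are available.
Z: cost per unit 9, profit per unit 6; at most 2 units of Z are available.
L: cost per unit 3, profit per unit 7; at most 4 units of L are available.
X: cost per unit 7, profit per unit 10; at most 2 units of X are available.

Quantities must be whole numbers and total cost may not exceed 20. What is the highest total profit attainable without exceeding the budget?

U has the best ratio (10/2); taking only U gives at most 5×10 = 50 (stopped by the supply cap of 5).
Mixing does better — 5×U and 3×L: cost 19 ≤ 20, profit 5·10 + 3·7 = 71.

71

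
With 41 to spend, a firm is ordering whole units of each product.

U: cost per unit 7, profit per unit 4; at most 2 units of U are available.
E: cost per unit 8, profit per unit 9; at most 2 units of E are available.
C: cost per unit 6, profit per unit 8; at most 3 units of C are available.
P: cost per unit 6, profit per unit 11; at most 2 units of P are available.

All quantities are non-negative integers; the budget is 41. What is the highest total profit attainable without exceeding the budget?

56

P has the best ratio (11/6); taking only P gives at most 2×11 = 22 (stopped by the supply cap of 2).
Mixing does better — 2×E, 2×C, and 2×P: cost 40 ≤ 41, profit 2·9 + 2·8 + 2·11 = 56.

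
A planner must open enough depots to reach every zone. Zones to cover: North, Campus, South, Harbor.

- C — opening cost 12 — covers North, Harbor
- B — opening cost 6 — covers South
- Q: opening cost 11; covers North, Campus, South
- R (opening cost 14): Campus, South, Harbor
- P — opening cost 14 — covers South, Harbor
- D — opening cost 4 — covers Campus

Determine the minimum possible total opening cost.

22

This is an integer covering problem.
The greedy cost-per-new-zone heuristic would pick Q and C for 23, but a cheaper cover exists.
Choose C, B, and D: together they cover North, Campus, South, Harbor — every zone.
Total opening cost: 12 + 6 + 4 = 22.
No cover costs less than 22.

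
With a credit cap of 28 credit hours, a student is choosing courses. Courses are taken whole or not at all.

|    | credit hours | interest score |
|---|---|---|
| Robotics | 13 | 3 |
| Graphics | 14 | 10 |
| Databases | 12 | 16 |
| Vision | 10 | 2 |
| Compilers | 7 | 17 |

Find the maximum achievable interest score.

33

Graphics + Databases: credit hours 14 + 12 = 26 ≤ 28, interest score 10 + 16 = 26.
Databases + Compilers: credit hours 12 + 7 = 19 ≤ 28, interest score 16 + 17 = 33.
Graphics + Compilers: credit hours 14 + 7 = 21 ≤ 28, interest score 10 + 17 = 27.
Best is Databases and Compilers with total interest score 33.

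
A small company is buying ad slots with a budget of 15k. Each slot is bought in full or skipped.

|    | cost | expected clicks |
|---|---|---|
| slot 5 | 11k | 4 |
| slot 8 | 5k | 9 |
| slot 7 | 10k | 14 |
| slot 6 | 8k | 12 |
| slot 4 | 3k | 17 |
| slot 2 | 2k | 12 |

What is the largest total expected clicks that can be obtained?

Allowing fractional choices, the relaxed optimum would be about 45.5, but ad slots are indivisible.
slot 8 + slot 4 + slot 2: cost 5 + 3 + 2 = 10 ≤ 15, expected clicks 9 + 17 + 12 = 38.
slot 7 + slot 4 + slot 2: cost 10 + 3 + 2 = 15 ≤ 15, expected clicks 14 + 17 + 12 = 43.
slot 6 + slot 4 + slot 2: cost 8 + 3 + 2 = 13 ≤ 15, expected clicks 12 + 17 + 12 = 41.
Best is slot 7, slot 4, and slot 2 with total expected clicks 43.

43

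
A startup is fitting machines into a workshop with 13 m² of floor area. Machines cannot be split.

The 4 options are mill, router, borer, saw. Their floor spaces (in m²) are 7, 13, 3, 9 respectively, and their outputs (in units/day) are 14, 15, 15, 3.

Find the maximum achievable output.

borer + saw: floor space 3 + 9 = 12 ≤ 13, output 15 + 3 = 18.
mill + borer: floor space 7 + 3 = 10 ≤ 13, output 14 + 15 = 29.
Best is mill and borer with total output 29.

29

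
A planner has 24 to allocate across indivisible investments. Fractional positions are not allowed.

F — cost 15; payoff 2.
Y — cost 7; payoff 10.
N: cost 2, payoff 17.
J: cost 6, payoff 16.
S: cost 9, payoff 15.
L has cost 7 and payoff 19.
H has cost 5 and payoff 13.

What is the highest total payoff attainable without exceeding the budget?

Allowing fractional choices, the relaxed optimum would be about 71.7, but investments are indivisible.
N + S + L + H: cost 2 + 9 + 7 + 5 = 23 ≤ 24, payoff 17 + 15 + 19 + 13 = 64.
N + J + L + H: cost 2 + 6 + 7 + 5 = 20 ≤ 24, payoff 17 + 16 + 19 + 13 = 65.
N + J + S + L: cost 2 + 6 + 9 + 7 = 24 ≤ 24, payoff 17 + 16 + 15 + 19 = 67.
Best is N, J, S, and L with total payoff 67.

67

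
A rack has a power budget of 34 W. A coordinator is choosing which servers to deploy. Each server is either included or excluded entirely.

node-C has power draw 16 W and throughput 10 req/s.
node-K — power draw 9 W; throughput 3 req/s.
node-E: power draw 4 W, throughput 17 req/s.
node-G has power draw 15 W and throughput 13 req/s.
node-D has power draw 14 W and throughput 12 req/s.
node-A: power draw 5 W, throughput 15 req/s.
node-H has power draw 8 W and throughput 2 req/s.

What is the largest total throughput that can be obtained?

This is a 0-1 knapsack instance.
Allowing fractional choices, the relaxed optimum would be about 53.6, but servers are indivisible.
node-K + node-E + node-D + node-A: power draw 9 + 4 + 14 + 5 = 32 ≤ 34, throughput 3 + 17 + 12 + 15 = 47.
node-K + node-E + node-G + node-A: power draw 9 + 4 + 15 + 5 = 33 ≤ 34, throughput 3 + 17 + 13 + 15 = 48.
Best is node-K, node-E, node-G, and node-A with total throughput 48.

48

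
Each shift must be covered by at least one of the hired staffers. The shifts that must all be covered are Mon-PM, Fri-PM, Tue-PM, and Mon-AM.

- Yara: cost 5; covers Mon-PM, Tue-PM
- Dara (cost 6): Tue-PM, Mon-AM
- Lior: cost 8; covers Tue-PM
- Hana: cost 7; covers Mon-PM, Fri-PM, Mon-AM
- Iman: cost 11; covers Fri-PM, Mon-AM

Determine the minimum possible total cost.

This is a weighted set-cover instance.
Choose Yara and Hana: together they cover Mon-PM, Fri-PM, Tue-PM, Mon-AM — every shift.
Total cost: 5 + 7 = 12.
No cover costs less than 12.

12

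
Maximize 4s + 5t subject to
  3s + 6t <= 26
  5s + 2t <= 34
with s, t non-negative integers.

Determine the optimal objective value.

29

The continuous relaxation peaks at (6.33, 1.17) with value 31.17; rounding to a feasible lattice point costs some objective.
(s,t)=(6,1): 3·6+6·1=24≤26, 5·6+2·1=32≤34, objective 29.
(s,t)=(5,1): 3·5+6·1=21≤26, 5·5+2·1=27≤34, objective 25.
No feasible integer point exceeds 29.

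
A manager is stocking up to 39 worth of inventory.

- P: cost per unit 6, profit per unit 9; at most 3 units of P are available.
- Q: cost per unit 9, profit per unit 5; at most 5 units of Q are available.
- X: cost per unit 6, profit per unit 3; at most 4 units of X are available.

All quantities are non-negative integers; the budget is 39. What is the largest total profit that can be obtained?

38

Take 3×P, 1×Q, and 2×X: cost 39 ≤ 39, profit 3·9 + 1·5 + 2·3 = 38.
P has the best ratio (9/6) and is taken to its limit of 3; remaining capacity is filled optimally with the others.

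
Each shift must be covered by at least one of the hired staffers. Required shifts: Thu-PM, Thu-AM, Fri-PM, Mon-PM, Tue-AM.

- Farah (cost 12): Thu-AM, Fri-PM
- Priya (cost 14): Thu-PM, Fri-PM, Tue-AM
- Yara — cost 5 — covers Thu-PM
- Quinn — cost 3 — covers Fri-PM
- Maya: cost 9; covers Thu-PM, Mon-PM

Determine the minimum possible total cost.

35

Choose Farah, Priya, and Maya: together they cover Thu-PM, Thu-AM, Fri-PM, Mon-PM, Tue-AM — every shift.
Total cost: 12 + 14 + 9 = 35.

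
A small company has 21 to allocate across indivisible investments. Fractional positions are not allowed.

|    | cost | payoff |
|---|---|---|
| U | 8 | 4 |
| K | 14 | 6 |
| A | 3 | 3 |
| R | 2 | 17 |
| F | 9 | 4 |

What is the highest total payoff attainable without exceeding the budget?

Allowing fractional choices, the relaxed optimum would be about 27.6, but investments are indivisible.
K + A + R: cost 14 + 3 + 2 = 19 ≤ 21, payoff 6 + 3 + 17 = 26.
U + R + F: cost 8 + 2 + 9 = 19 ≤ 21, payoff 4 + 17 + 4 = 25.
Best is K, A, and R with total payoff 26.

26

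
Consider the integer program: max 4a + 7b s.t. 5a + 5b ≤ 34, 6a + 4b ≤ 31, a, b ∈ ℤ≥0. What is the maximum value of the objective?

Relaxing integrality, the LP optimum is 47.60 at (a,b) = (0, 6.8), which is not an integer point.
(a,b)=(0,6) is feasible, giving 42.
(a,b)=(1,5) is feasible, giving 39.
(a,b)=(0,5) is feasible, giving 35.
No feasible integer point exceeds 42.

42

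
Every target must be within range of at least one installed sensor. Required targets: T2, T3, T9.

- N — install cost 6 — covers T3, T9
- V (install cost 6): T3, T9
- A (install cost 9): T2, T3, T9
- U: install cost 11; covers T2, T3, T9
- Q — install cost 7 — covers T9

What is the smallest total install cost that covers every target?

9

The greedy cost-per-new-target heuristic would pick N and A for 15, but a cheaper cover exists.
A alone covers T2, T3, T9 — every target.
Total install cost: 9.
No cover costs less than 9.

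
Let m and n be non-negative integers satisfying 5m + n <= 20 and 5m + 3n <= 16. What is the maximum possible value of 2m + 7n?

Relaxing integrality, the LP optimum is 37.33 at (m,n) = (0, 5.33), which is not an integer point.
(m,n)=(0,5): 5·0+1·5=5≤20, 5·0+3·5=15≤16, objective 35.
(m,n)=(0,4): 5·0+1·4=4≤20, 5·0+3·4=12≤16, objective 28.
No feasible integer point exceeds 35.

35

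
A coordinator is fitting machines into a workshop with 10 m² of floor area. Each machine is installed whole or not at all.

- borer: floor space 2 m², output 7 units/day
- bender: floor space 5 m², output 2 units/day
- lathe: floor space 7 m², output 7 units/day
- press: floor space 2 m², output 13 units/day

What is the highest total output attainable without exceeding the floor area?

22

This is a 0-1 knapsack instance.
Allowing fractional choices, the relaxed optimum would be about 26.0, but machines are indivisible.
borer + press: floor space 2 + 2 = 4 ≤ 10, output 7 + 13 = 20.
borer + bender + press: floor space 2 + 5 + 2 = 9 ≤ 10, output 7 + 2 + 13 = 22.
Best is borer, bender, and press with total output 22.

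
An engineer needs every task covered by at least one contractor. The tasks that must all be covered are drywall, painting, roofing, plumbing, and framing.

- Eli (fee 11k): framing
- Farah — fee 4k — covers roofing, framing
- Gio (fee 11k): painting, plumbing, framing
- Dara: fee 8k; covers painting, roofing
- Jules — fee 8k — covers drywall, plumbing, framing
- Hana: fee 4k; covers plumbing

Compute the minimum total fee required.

16

The greedy cost-per-new-task heuristic would pick Farah, Jules, and Dara for 20, but a cheaper cover exists.
Choose Dara and Jules: together they cover drywall, painting, roofing, plumbing, framing — every task.
Total fee: 8 + 8 = 16.
No cover costs less than 16.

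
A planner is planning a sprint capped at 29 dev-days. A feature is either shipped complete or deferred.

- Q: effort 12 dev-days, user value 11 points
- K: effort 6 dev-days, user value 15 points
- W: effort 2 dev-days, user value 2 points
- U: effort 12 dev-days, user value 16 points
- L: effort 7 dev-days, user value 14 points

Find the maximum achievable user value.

K + W + U + L: effort 6 + 2 + 12 + 7 = 27 ≤ 29, user value 15 + 2 + 16 + 14 = 47.
Q + K + W + L: effort 12 + 6 + 2 + 7 = 27 ≤ 29, user value 11 + 15 + 2 + 14 = 42.
K + U + L: effort 6 + 12 + 7 = 25 ≤ 29, user value 15 + 16 + 14 = 45.
Best is K, W, U, and L with total user value 47.

47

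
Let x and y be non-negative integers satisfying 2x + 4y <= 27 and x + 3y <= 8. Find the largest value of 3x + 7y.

(x,y)=(8,0) is feasible, giving 24.
(x,y)=(7,0) is feasible, giving 21.
The best lattice point is (8,0), giving 24.

24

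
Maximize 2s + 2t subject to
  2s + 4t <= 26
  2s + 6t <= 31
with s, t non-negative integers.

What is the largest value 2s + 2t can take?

(s,t)=(13,0): 2·13+4·0=26≤26, 2·13+6·0=26≤31, objective 26.
(s,t)=(12,0): 2·12+4·0=24≤26, 2·12+6·0=24≤31, objective 24.
No feasible integer point exceeds 26.

26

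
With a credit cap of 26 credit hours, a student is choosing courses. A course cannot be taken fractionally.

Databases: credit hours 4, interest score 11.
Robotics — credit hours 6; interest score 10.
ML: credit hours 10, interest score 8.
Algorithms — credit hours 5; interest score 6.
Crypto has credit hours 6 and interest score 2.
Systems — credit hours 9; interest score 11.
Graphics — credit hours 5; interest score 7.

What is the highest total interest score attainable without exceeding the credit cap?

39

Allowing fractional choices, the relaxed optimum would be about 41.4, but courses are indivisible.
Databases + Robotics + Systems + Graphics: credit hours 4 + 6 + 9 + 5 = 24 ≤ 26, interest score 11 + 10 + 11 + 7 = 39.
Databases + Robotics + ML + Graphics: credit hours 4 + 6 + 10 + 5 = 25 ≤ 26, interest score 11 + 10 + 8 + 7 = 36.
Databases + Robotics + Algorithms + Systems: credit hours 4 + 6 + 5 + 9 = 24 ≤ 26, interest score 11 + 10 + 6 + 11 = 38.
Best is Databases, Robotics, Systems, and Graphics with total interest score 39.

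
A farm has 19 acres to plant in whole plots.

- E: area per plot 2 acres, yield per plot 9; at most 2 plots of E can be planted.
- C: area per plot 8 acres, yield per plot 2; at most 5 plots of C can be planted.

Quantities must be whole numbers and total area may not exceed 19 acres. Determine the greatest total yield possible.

20

E has the best ratio (9/2); taking only E gives at most 2×9 = 18 (stopped by the supply cap of 2).
Mixing does better — 2×E and 1×C: area 12 ≤ 19, yield 2·9 + 1·2 = 20.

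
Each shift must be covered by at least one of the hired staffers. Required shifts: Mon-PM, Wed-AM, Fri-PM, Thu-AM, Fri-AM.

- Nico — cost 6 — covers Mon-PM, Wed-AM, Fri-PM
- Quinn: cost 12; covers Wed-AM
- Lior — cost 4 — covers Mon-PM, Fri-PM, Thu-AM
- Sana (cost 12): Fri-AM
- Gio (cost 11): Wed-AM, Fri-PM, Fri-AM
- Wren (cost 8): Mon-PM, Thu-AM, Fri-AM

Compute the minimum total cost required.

14

The greedy cost-per-new-shift heuristic would pick Lior and Gio for 15, but a cheaper cover exists.
Choose Nico and Wren: together they cover Mon-PM, Wed-AM, Fri-PM, Thu-AM, Fri-AM — every shift.
Total cost: 6 + 8 = 14.
No cover costs less than 14.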